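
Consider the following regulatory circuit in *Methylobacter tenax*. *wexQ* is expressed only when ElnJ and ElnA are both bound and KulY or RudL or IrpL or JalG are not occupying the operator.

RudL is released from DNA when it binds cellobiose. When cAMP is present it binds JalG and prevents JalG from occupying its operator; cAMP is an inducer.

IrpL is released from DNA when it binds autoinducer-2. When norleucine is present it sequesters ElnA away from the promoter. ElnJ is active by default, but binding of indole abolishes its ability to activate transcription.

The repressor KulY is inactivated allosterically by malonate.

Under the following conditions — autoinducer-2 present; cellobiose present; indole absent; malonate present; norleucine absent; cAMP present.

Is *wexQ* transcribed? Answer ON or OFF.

ON

Malonate is present, so KulY is inactive.
Cellobiose is present, so RudL is inactive.
Autoinducer-2 is present, so IrpL is inactive.
Indole is absent, so ElnJ is active.
cAMP is present, so JalG is inactive.
Norleucine is absent, so ElnA is active.
No repressor is bound and ElnJ and ElnA are active, so *wexQ* is transcribed.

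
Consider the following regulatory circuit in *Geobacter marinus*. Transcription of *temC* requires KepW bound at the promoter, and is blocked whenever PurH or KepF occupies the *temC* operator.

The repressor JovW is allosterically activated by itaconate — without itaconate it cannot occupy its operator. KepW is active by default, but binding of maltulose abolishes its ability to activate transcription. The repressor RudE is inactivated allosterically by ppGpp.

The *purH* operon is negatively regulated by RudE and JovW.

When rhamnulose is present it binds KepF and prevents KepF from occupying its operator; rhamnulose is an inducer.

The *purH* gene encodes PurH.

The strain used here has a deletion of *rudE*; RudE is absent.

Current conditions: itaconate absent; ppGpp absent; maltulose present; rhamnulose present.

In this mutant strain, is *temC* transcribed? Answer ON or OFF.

RudE is non-functional in this strain, so it has no effect.
Itaconate is absent, so JovW is inactive.
With no repressor bound, *purH* is transcribed.
So PurH is produced and active.
Rhamnulose is present, so KepF is inactive.
Maltulose is present, so KepW is inactive.
With repressor PurH bound, *temC* is not transcribed.

OFF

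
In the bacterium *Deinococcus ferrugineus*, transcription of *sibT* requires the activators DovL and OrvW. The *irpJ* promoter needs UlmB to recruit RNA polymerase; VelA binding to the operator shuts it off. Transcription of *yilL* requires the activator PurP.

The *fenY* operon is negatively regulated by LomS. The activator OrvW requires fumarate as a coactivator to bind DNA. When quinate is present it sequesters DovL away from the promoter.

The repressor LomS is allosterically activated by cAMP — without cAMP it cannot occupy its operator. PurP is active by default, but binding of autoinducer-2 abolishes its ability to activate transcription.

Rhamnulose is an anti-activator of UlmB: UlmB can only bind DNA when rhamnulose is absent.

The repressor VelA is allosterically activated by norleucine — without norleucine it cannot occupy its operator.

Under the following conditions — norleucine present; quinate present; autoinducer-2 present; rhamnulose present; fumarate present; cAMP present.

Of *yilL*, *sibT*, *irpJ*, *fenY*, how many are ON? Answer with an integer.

0

Autoinducer-2 is present, so PurP is inactive.
Required activator PurP is absent, so *yilL* is not transcribed.
→ *yilL* is OFF.
Quinate is present, so DovL is inactive.
Fumarate is present, so OrvW is active.
Required activator DovL is absent, so *sibT* is not transcribed.
→ *sibT* is OFF.
Norleucine is present, so VelA is active.
Rhamnulose is present, so UlmB is inactive.
With repressor VelA bound, *irpJ* is not transcribed.
→ *irpJ* is OFF.
cAMP is present, so LomS is active.
With repressor LomS bound, *fenY* is not transcribed.
→ *fenY* is OFF.
0 of the 4 genes are transcribed.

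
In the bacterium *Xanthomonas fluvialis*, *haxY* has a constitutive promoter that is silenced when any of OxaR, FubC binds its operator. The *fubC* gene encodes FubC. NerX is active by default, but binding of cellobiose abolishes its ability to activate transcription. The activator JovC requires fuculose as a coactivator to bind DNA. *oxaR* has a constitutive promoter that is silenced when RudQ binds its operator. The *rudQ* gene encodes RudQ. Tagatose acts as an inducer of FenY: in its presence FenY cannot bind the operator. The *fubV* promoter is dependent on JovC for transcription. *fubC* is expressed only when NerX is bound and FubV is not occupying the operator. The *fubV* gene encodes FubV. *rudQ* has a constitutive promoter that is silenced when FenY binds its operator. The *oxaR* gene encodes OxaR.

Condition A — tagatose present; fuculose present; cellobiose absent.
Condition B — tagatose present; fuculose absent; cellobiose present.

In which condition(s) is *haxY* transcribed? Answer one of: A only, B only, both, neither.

both

Condition A:
Tagatose is present, so FenY is inactive.
With no repressor bound, *rudQ* is transcribed.
So RudQ is produced and active.
With repressor RudQ bound, *oxaR* is not transcribed.
So OxaR is not produced.
Fuculose is present, so JovC is active.
No repressor is bound and JovC is active, so *fubV* is transcribed.
So FubV is produced and active.
Cellobiose is absent, so NerX is active.
With repressor FubV bound, *fubC* is not transcribed.
So FubC is not produced.
With no repressor bound, *haxY* is transcribed.
→ *haxY* is ON in A.
Condition B:
Tagatose is present, so FenY is inactive.
With no repressor bound, *rudQ* is transcribed.
So RudQ is produced and active.
With repressor RudQ bound, *oxaR* is not transcribed.
So OxaR is not produced.
Fuculose is absent, so JovC is inactive.
Required activator JovC is absent, so *fubV* is not transcribed.
So FubV is not produced.
Cellobiose is present, so NerX is inactive.
Required activator NerX is absent, so *fubC* is not transcribed.
So FubC is not produced.
With no repressor bound, *haxY* is transcribed.
→ *haxY* is ON in B.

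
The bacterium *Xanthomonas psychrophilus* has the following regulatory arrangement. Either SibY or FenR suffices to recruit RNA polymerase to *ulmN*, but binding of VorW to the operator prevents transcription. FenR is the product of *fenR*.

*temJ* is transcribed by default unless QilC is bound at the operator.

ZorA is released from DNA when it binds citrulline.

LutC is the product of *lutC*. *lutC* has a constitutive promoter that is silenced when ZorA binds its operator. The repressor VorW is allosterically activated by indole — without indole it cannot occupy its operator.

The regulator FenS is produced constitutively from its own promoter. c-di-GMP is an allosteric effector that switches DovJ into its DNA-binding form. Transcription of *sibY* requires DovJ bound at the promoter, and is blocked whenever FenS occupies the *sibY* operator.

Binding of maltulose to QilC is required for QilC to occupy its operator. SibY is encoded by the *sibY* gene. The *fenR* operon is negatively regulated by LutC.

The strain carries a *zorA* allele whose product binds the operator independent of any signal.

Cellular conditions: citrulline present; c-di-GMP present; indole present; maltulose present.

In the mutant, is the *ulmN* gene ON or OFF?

c-di-GMP is present, so DovJ is active.
FenS is produced constitutively and is active.
With repressor FenS bound, *sibY* is not transcribed.
So SibY is not produced.
Indole is present, so VorW is active.
ZorA is constitutively active in this strain.
With repressor ZorA bound, *lutC* is not transcribed.
So LutC is not produced.
With no repressor bound, *fenR* is transcribed.
So FenR is produced and active.
With repressor VorW bound, *ulmN* is not transcribed.

OFF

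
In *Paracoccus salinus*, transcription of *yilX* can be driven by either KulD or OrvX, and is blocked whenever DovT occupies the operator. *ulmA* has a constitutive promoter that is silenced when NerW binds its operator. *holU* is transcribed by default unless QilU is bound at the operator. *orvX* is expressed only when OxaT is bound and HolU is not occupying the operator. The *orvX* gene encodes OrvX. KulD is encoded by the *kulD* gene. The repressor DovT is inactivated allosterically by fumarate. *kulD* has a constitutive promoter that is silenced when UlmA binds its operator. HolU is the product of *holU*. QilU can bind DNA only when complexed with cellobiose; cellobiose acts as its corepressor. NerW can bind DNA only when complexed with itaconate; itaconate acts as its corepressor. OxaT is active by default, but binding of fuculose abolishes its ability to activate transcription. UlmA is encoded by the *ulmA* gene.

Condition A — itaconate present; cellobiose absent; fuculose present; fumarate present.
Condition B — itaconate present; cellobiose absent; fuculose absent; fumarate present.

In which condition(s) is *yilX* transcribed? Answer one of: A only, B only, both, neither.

Condition A:
Itaconate is present, so NerW is active.
With repressor NerW bound, *ulmA* is not transcribed.
So UlmA is not produced.
With no repressor bound, *kulD* is transcribed.
So KulD is produced and active.
Cellobiose is absent, so QilU is inactive.
With no repressor bound, *holU* is transcribed.
So HolU is produced and active.
Fuculose is present, so OxaT is inactive.
With repressor HolU bound, *orvX* is not transcribed.
So OrvX is not produced.
Fumarate is present, so DovT is inactive.
Activator KulD is present, so *yilX* is transcribed.
→ *yilX* is ON in A.
Condition B:
Itaconate is present, so NerW is active.
With repressor NerW bound, *ulmA* is not transcribed.
So UlmA is not produced.
With no repressor bound, *kulD* is transcribed.
So KulD is produced and active.
Cellobiose is absent, so QilU is inactive.
With no repressor bound, *holU* is transcribed.
So HolU is produced and active.
Fuculose is absent, so OxaT is active.
With repressor HolU bound, *orvX* is not transcribed.
So OrvX is not produced.
Fumarate is present, so DovT is inactive.
Activator KulD is present, so *yilX* is transcribed.
→ *yilX* is ON in B.

both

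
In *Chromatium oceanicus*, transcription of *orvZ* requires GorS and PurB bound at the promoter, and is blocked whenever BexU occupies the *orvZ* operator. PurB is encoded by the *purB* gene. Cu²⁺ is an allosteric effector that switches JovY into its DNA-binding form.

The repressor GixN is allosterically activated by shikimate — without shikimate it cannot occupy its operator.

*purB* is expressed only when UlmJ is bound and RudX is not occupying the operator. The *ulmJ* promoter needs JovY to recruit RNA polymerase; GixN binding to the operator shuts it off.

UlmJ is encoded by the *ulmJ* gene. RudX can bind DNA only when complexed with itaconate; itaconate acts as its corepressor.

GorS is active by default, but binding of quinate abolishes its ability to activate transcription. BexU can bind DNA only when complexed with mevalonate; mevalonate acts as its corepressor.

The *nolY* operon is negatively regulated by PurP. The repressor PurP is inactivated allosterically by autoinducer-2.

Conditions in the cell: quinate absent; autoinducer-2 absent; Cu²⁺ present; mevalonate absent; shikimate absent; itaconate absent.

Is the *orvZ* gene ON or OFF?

Quinate is absent, so GorS is active.
Cu²⁺ is present, so JovY is active.
Shikimate is absent, so GixN is inactive.
No repressor is bound and JovY is active, so *ulmJ* is transcribed.
So UlmJ is produced and active.
Itaconate is absent, so RudX is inactive.
No repressor is bound and UlmJ is active, so *purB* is transcribed.
So PurB is produced and active.
Mevalonate is absent, so BexU is inactive.
No repressor is bound and GorS and PurB are active, so *orvZ* is transcribed.

ON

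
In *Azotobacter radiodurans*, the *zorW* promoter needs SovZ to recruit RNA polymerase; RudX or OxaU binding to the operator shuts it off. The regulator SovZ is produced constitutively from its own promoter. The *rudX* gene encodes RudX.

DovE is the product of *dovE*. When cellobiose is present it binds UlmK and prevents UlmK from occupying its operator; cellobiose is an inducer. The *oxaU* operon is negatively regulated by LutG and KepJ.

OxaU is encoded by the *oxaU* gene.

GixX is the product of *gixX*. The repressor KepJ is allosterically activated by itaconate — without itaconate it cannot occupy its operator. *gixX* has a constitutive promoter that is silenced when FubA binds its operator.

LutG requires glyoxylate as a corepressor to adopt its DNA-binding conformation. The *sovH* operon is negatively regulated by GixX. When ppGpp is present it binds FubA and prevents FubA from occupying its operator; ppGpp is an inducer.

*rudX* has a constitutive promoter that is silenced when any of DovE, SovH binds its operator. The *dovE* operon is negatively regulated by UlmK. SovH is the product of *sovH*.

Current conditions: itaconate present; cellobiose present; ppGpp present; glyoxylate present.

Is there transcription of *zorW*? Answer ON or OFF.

Cellobiose is present, so UlmK is inactive.
With no repressor bound, *dovE* is transcribed.
So DovE is produced and active.
ppGpp is present, so FubA is inactive.
With no repressor bound, *gixX* is transcribed.
So GixX is produced and active.
With repressor GixX bound, *sovH* is not transcribed.
So SovH is not produced.
With repressor DovE bound, *rudX* is not transcribed.
So RudX is not produced.
Glyoxylate is present, so LutG is active.
Itaconate is present, so KepJ is active.
With repressor LutG bound, *oxaU* is not transcribed.
So OxaU is not produced.
SovZ is produced constitutively and is active.
No repressor is bound and SovZ is active, so *zorW* is transcribed.

ON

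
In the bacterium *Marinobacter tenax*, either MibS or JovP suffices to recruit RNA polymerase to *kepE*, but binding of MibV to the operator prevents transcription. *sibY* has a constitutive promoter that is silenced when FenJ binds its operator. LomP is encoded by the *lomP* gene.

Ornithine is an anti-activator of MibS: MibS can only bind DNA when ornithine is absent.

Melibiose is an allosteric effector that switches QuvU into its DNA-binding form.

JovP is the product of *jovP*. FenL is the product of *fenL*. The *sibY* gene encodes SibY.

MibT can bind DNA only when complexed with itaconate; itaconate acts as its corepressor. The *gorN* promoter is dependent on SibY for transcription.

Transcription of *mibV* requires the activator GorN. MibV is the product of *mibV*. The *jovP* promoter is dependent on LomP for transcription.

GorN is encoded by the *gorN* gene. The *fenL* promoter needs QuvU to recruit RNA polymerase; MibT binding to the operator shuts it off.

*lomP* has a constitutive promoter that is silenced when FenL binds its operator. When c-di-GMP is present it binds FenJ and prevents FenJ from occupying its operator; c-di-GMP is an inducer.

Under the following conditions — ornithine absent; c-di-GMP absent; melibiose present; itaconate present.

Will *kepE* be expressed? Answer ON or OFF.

Ornithine is absent, so MibS is active.
c-di-GMP is absent, so FenJ is active.
With repressor FenJ bound, *sibY* is not transcribed.
So SibY is not produced.
Required activator SibY is absent, so *gorN* is not transcribed.
So GorN is not produced.
Required activator GorN is absent, so *mibV* is not transcribed.
So MibV is not produced.
Melibiose is present, so QuvU is active.
Itaconate is present, so MibT is active.
With repressor MibT bound, *fenL* is not transcribed.
So FenL is not produced.
With no repressor bound, *lomP* is transcribed.
So LomP is produced and active.
No repressor is bound and LomP is active, so *jovP* is transcribed.
So JovP is produced and active.
Activator MibS is present, so *kepE* is transcribed.

ON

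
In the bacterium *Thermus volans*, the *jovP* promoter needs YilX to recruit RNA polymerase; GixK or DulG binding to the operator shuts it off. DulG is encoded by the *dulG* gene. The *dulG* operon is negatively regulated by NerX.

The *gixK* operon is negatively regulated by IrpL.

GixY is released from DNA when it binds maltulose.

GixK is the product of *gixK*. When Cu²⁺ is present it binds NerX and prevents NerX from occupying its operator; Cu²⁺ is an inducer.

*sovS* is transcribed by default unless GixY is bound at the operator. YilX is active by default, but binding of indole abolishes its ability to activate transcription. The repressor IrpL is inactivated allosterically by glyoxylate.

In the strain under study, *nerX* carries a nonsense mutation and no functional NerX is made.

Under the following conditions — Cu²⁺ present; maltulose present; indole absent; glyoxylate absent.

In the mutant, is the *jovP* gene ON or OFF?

OFF

Indole is absent, so YilX is active.
Glyoxylate is absent, so IrpL is active.
With repressor IrpL bound, *gixK* is not transcribed.
So GixK is not produced.
NerX is non-functional in this strain, so it has no effect.
With no repressor bound, *dulG* is transcribed.
So DulG is produced and active.
With repressor DulG bound, *jovP* is not transcribed.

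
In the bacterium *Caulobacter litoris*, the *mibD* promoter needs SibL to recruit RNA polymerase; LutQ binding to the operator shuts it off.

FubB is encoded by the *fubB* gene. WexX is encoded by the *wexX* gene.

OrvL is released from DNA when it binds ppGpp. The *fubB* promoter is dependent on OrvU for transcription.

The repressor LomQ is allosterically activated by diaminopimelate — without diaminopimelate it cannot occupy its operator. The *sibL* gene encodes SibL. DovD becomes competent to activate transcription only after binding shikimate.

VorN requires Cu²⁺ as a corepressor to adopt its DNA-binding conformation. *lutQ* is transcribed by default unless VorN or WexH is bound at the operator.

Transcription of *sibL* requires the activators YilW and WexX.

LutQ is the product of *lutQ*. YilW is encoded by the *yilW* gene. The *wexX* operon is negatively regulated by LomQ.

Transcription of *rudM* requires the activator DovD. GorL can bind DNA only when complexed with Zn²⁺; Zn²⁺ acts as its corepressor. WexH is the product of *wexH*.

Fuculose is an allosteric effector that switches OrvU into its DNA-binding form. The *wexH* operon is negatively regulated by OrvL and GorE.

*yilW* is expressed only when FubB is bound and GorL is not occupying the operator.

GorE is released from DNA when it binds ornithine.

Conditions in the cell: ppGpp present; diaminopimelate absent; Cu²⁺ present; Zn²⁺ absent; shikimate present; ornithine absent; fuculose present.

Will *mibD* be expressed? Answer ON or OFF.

ON

Fuculose is present, so OrvU is active.
No repressor is bound and OrvU is active, so *fubB* is transcribed.
So FubB is produced and active.
Zn²⁺ is absent, so GorL is inactive.
No repressor is bound and FubB is active, so *yilW* is transcribed.
So YilW is produced and active.
Diaminopimelate is absent, so LomQ is inactive.
With no repressor bound, *wexX* is transcribed.
So WexX is produced and active.
No repressor is bound and YilW and WexX are active, so *sibL* is transcribed.
So SibL is produced and active.
Cu²⁺ is present, so VorN is active.
ppGpp is present, so OrvL is inactive.
Ornithine is absent, so GorE is active.
With repressor GorE bound, *wexH* is not transcribed.
So WexH is not produced.
With repressor VorN bound, *lutQ* is not transcribed.
So LutQ is not produced.
No repressor is bound and SibL is active, so *mibD* is transcribed.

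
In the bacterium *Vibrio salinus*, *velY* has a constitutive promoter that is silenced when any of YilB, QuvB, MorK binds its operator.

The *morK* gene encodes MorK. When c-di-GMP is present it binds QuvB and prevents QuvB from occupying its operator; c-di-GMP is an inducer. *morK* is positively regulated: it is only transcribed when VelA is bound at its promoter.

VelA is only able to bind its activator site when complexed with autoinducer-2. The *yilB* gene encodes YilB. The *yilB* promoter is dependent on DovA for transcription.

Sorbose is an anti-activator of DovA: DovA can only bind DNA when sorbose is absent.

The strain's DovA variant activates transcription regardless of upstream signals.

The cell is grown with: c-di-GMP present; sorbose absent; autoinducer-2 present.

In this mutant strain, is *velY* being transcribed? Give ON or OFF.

OFF

DovA is constitutively active in this strain.
No repressor is bound and DovA is active, so *yilB* is transcribed.
So YilB is produced and active.
c-di-GMP is present, so QuvB is inactive.
Autoinducer-2 is present, so VelA is active.
No repressor is bound and VelA is active, so *morK* is transcribed.
So MorK is produced and active.
With repressor YilB bound, *velY* is not transcribed.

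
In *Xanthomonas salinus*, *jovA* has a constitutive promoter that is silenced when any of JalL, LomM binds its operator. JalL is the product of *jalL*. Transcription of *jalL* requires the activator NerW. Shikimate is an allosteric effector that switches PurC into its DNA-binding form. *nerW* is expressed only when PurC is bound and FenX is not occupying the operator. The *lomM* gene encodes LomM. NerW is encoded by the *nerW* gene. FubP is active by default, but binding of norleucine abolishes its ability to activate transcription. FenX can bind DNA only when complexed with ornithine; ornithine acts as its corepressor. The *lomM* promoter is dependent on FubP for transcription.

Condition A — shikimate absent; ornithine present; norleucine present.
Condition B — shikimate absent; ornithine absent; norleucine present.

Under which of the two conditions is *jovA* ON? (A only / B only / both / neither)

Condition A:
Shikimate is absent, so PurC is inactive.
Ornithine is present, so FenX is active.
With repressor FenX bound, *nerW* is not transcribed.
So NerW is not produced.
Required activator NerW is absent, so *jalL* is not transcribed.
So JalL is not produced.
Norleucine is present, so FubP is inactive.
Required activator FubP is absent, so *lomM* is not transcribed.
So LomM is not produced.
With no repressor bound, *jovA* is transcribed.
→ *jovA* is ON in A.
Condition B:
Shikimate is absent, so PurC is inactive.
Ornithine is absent, so FenX is inactive.
Required activator PurC is absent, so *nerW* is not transcribed.
So NerW is not produced.
Required activator NerW is absent, so *jalL* is not transcribed.
So JalL is not produced.
Norleucine is present, so FubP is inactive.
Required activator FubP is absent, so *lomM* is not transcribed.
So LomM is not produced.
With no repressor bound, *jovA* is transcribed.
→ *jovA* is ON in B.

both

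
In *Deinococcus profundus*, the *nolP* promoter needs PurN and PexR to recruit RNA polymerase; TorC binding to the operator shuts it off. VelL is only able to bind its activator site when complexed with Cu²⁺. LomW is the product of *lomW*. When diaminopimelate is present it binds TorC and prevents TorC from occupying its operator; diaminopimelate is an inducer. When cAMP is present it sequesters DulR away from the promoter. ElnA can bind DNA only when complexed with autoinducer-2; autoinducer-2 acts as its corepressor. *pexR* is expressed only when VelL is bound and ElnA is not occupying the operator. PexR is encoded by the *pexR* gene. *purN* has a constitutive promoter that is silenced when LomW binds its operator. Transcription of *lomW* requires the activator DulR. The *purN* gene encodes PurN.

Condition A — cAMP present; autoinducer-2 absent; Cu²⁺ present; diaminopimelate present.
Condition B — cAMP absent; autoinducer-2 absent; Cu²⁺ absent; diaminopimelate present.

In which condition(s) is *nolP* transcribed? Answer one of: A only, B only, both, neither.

Condition A:
cAMP is present, so DulR is inactive.
Required activator DulR is absent, so *lomW* is not transcribed.
So LomW is not produced.
With no repressor bound, *purN* is transcribed.
So PurN is produced and active.
Autoinducer-2 is absent, so ElnA is inactive.
Cu²⁺ is present, so VelL is active.
No repressor is bound and VelL is active, so *pexR* is transcribed.
So PexR is produced and active.
Diaminopimelate is present, so TorC is inactive.
No repressor is bound and PurN and PexR are active, so *nolP* is transcribed.
→ *nolP* is ON in A.
Condition B:
cAMP is absent, so DulR is active.
No repressor is bound and DulR is active, so *lomW* is transcribed.
So LomW is produced and active.
With repressor LomW bound, *purN* is not transcribed.
So PurN is not produced.
Autoinducer-2 is absent, so ElnA is inactive.
Cu²⁺ is absent, so VelL is inactive.
Required activator VelL is absent, so *pexR* is not transcribed.
So PexR is not produced.
Diaminopimelate is present, so TorC is inactive.
Required activator PurN is absent, so *nolP* is not transcribed.
→ *nolP* is OFF in B.

A only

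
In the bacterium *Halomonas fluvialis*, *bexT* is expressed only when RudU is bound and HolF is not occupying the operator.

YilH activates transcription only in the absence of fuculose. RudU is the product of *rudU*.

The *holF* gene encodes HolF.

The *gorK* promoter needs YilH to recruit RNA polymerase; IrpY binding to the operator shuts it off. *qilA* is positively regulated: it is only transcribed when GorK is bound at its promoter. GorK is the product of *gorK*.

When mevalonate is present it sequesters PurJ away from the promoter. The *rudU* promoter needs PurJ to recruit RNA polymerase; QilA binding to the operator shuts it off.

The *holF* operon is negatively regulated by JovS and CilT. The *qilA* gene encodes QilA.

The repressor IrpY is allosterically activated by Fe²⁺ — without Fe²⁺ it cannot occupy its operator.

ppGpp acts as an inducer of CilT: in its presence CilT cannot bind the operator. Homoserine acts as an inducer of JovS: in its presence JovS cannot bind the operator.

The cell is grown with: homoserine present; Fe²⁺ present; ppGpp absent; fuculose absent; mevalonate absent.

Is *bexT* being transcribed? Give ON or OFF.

ON

Homoserine is present, so JovS is inactive.
ppGpp is absent, so CilT is active.
With repressor CilT bound, *holF* is not transcribed.
So HolF is not produced.
Mevalonate is absent, so PurJ is active.
Fe²⁺ is present, so IrpY is active.
Fuculose is absent, so YilH is active.
With repressor IrpY bound, *gorK* is not transcribed.
So GorK is not produced.
Required activator GorK is absent, so *qilA* is not transcribed.
So QilA is not produced.
No repressor is bound and PurJ is active, so *rudU* is transcribed.
So RudU is produced and active.
No repressor is bound and RudU is active, so *bexT* is transcribed.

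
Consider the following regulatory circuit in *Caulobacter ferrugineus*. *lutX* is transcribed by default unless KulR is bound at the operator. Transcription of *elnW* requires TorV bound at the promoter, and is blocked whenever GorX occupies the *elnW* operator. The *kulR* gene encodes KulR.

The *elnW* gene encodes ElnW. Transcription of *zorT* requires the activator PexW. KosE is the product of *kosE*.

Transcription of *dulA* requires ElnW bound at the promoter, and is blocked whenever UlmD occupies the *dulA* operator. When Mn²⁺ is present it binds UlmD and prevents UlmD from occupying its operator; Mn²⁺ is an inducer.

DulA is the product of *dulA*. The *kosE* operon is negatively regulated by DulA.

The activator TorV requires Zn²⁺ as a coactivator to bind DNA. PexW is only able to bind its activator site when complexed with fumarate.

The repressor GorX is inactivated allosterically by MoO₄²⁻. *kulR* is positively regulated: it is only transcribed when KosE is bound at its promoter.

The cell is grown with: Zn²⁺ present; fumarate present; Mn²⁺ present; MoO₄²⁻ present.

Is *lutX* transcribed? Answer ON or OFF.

Zn²⁺ is present, so TorV is active.
MoO₄²⁻ is present, so GorX is inactive.
No repressor is bound and TorV is active, so *elnW* is transcribed.
So ElnW is produced and active.
Mn²⁺ is present, so UlmD is inactive.
No repressor is bound and ElnW is active, so *dulA* is transcribed.
So DulA is produced and active.
With repressor DulA bound, *kosE* is not transcribed.
So KosE is not produced.
Required activator KosE is absent, so *kulR* is not transcribed.
So KulR is not produced.
With no repressor bound, *lutX* is transcribed.

ON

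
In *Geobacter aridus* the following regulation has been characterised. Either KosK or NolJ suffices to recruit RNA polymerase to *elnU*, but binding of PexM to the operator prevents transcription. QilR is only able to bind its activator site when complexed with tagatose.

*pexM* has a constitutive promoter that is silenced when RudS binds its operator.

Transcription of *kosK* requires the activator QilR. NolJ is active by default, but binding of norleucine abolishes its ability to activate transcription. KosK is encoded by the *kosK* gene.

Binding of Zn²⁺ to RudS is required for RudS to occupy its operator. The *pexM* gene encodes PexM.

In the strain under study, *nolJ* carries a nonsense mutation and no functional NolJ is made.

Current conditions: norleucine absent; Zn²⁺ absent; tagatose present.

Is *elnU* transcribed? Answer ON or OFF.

OFF

Tagatose is present, so QilR is active.
No repressor is bound and QilR is active, so *kosK* is transcribed.
So KosK is produced and active.
Zn²⁺ is absent, so RudS is inactive.
With no repressor bound, *pexM* is transcribed.
So PexM is produced and active.
NolJ is non-functional in this strain, so it has no effect.
With repressor PexM bound, *elnU* is not transcribed.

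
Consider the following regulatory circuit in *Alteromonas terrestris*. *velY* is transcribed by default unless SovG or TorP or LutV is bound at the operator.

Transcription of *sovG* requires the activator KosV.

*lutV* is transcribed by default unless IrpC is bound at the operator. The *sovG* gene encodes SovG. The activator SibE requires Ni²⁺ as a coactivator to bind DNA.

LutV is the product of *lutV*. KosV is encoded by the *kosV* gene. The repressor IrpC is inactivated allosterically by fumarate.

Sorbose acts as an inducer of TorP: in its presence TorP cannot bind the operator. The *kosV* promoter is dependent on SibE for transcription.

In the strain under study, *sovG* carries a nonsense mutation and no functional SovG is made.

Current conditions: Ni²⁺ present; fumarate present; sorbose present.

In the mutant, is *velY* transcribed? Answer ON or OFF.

SovG is non-functional in this strain, so it has no effect.
Sorbose is present, so TorP is inactive.
Fumarate is present, so IrpC is inactive.
With no repressor bound, *lutV* is transcribed.
So LutV is produced and active.
With repressor LutV bound, *velY* is not transcribed.

OFF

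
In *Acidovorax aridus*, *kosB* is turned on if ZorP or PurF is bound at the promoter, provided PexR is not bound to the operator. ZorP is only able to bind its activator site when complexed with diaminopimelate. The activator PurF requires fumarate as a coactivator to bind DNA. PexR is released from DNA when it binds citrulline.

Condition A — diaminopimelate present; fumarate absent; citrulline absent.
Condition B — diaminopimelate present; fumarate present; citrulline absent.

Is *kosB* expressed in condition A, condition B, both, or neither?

neither

Condition A:
Diaminopimelate is present, so ZorP is active.
Fumarate is absent, so PurF is inactive.
Citrulline is absent, so PexR is active.
With repressor PexR bound, *kosB* is not transcribed.
→ *kosB* is OFF in A.
Condition B:
Diaminopimelate is present, so ZorP is active.
Fumarate is present, so PurF is active.
Citrulline is absent, so PexR is active.
With repressor PexR bound, *kosB* is not transcribed.
→ *kosB* is OFF in B.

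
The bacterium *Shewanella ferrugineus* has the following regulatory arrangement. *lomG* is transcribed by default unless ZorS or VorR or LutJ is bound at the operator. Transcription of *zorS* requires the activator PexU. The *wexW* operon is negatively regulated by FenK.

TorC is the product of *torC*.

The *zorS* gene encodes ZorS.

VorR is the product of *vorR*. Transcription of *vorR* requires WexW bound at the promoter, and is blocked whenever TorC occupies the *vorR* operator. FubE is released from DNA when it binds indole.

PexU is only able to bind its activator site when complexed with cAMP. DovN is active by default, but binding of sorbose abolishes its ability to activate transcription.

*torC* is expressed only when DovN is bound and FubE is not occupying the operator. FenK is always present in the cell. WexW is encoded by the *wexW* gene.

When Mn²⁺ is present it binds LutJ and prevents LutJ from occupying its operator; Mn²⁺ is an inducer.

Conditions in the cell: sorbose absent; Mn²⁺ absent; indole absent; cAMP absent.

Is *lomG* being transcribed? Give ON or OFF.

cAMP is absent, so PexU is inactive.
Required activator PexU is absent, so *zorS* is not transcribed.
So ZorS is not produced.
Sorbose is absent, so DovN is active.
Indole is absent, so FubE is active.
With repressor FubE bound, *torC* is not transcribed.
So TorC is not produced.
FenK is produced constitutively and is active.
With repressor FenK bound, *wexW* is not transcribed.
So WexW is not produced.
Required activator WexW is absent, so *vorR* is not transcribed.
So VorR is not produced.
Mn²⁺ is absent, so LutJ is active.
With repressor LutJ bound, *lomG* is not transcribed.

OFF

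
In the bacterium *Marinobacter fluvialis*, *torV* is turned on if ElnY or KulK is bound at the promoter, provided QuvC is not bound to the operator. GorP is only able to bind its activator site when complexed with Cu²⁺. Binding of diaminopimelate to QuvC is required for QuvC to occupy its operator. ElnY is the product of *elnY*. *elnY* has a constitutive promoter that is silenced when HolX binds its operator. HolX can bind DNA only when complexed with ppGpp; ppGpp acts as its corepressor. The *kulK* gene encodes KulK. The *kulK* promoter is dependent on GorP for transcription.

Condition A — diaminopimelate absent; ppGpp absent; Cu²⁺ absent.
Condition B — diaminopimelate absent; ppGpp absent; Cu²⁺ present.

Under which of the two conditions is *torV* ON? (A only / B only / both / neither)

Condition A:
Diaminopimelate is absent, so QuvC is inactive.
ppGpp is absent, so HolX is inactive.
With no repressor bound, *elnY* is transcribed.
So ElnY is produced and active.
Cu²⁺ is absent, so GorP is inactive.
Required activator GorP is absent, so *kulK* is not transcribed.
So KulK is not produced.
Activator ElnY is present, so *torV* is transcribed.
→ *torV* is ON in A.
Condition B:
Diaminopimelate is absent, so QuvC is inactive.
ppGpp is absent, so HolX is inactive.
With no repressor bound, *elnY* is transcribed.
So ElnY is produced and active.
Cu²⁺ is present, so GorP is active.
No repressor is bound and GorP is active, so *kulK* is transcribed.
So KulK is produced and active.
Activator ElnY is present, so *torV* is transcribed.
→ *torV* is ON in B.

both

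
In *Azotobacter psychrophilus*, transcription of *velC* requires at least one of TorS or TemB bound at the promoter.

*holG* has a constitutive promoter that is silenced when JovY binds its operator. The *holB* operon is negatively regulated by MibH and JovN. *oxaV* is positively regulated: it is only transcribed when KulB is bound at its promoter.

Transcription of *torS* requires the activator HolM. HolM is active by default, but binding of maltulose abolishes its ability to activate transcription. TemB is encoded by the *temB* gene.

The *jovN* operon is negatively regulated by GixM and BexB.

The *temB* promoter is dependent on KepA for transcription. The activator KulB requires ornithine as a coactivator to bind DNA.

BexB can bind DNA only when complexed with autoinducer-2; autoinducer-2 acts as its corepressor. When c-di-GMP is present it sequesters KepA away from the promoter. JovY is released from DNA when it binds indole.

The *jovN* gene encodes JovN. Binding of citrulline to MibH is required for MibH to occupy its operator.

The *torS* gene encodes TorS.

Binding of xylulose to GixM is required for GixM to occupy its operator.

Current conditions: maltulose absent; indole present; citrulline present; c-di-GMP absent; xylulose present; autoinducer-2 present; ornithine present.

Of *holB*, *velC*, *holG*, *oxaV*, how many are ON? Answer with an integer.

Citrulline is present, so MibH is active.
Xylulose is present, so GixM is active.
Autoinducer-2 is present, so BexB is active.
With repressor GixM bound, *jovN* is not transcribed.
So JovN is not produced.
With repressor MibH bound, *holB* is not transcribed.
→ *holB* is OFF.
Maltulose is absent, so HolM is active.
No repressor is bound and HolM is active, so *torS* is transcribed.
So TorS is produced and active.
c-di-GMP is absent, so KepA is active.
No repressor is bound and KepA is active, so *temB* is transcribed.
So TemB is produced and active.
Activator TorS is present, so *velC* is transcribed.
→ *velC* is ON.
Indole is present, so JovY is inactive.
With no repressor bound, *holG* is transcribed.
→ *holG* is ON.
Ornithine is present, so KulB is active.
No repressor is bound and KulB is active, so *oxaV* is transcribed.
→ *oxaV* is ON.
3 of the 4 genes are transcribed.

3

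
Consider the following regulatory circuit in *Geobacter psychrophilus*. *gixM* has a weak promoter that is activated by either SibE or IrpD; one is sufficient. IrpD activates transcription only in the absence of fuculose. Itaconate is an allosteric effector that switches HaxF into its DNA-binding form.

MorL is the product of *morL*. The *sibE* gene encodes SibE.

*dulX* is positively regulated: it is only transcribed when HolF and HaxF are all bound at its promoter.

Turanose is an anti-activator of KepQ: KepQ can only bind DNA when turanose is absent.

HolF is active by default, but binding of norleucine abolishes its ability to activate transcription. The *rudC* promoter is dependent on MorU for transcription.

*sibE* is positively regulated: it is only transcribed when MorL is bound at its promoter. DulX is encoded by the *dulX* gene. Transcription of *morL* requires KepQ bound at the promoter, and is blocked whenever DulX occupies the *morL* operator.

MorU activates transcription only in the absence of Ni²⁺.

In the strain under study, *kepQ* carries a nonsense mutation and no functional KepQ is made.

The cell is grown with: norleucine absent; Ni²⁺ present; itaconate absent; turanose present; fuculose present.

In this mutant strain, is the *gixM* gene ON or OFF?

OFF

KepQ is non-functional in this strain, so it has no effect.
Norleucine is absent, so HolF is active.
Itaconate is absent, so HaxF is inactive.
Required activator HaxF is absent, so *dulX* is not transcribed.
So DulX is not produced.
Required activator KepQ is absent, so *morL* is not transcribed.
So MorL is not produced.
Required activator MorL is absent, so *sibE* is not transcribed.
So SibE is not produced.
Fuculose is present, so IrpD is inactive.
No activator is available at the *gixM* promoter, so *gixM* is not transcribed.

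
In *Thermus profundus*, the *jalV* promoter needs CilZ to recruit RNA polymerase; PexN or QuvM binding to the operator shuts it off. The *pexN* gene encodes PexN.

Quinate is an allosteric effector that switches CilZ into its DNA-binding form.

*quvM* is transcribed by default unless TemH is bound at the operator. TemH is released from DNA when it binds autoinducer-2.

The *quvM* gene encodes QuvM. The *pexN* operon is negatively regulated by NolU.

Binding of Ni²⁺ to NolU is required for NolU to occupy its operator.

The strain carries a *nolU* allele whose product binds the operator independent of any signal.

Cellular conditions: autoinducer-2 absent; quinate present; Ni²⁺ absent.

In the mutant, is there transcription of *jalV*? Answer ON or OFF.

ON

NolU is constitutively active in this strain.
With repressor NolU bound, *pexN* is not transcribed.
So PexN is not produced.
Autoinducer-2 is absent, so TemH is active.
With repressor TemH bound, *quvM* is not transcribed.
So QuvM is not produced.
Quinate is present, so CilZ is active.
No repressor is bound and CilZ is active, so *jalV* is transcribed.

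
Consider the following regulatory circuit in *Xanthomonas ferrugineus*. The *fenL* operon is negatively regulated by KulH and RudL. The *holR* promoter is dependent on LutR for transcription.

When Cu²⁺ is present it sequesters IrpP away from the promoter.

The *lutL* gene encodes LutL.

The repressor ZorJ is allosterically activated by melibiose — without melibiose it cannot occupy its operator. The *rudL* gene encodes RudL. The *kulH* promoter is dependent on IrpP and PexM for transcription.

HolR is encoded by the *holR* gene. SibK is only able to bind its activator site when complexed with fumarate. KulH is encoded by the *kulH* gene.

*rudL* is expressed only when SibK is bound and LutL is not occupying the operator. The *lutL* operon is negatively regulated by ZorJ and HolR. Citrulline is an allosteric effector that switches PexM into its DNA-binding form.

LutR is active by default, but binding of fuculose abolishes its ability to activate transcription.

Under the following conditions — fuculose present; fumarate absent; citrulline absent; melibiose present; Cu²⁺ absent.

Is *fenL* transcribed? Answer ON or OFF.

Cu²⁺ is absent, so IrpP is active.
Citrulline is absent, so PexM is inactive.
Required activator PexM is absent, so *kulH* is not transcribed.
So KulH is not produced.
Fumarate is absent, so SibK is inactive.
Melibiose is present, so ZorJ is active.
Fuculose is present, so LutR is inactive.
Required activator LutR is absent, so *holR* is not transcribed.
So HolR is not produced.
With repressor ZorJ bound, *lutL* is not transcribed.
So LutL is not produced.
Required activator SibK is absent, so *rudL* is not transcribed.
So RudL is not produced.
With no repressor bound, *fenL* is transcribed.

ON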